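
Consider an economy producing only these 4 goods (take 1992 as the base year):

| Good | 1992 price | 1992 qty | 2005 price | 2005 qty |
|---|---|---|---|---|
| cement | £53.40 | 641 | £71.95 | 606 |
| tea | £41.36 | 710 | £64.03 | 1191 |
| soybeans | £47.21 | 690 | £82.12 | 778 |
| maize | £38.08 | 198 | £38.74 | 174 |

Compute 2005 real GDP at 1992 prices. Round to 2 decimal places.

Real GDP 2005 = Σ (p_1992 × q_2005) = 53.40·606 + 41.36·1191 + 47.21·778 + 38.08·174 = 124975.46.

£124975.46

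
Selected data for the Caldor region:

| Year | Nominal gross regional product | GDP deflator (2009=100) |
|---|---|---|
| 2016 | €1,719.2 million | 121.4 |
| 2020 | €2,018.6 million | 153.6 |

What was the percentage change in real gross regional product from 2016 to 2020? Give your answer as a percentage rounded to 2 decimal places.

-7.20%

Real gross regional product 2016 = 1719.2 / 1.214 = 1416.14.
Real gross regional product 2020 = 2018.6 / 1.536 = 1314.19.
Real growth = 1314.19 / 1416.14 − 1 = -0.0720.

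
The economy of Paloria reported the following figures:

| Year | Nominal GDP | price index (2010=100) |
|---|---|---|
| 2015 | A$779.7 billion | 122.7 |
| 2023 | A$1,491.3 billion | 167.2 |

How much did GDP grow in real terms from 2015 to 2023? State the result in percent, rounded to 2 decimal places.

40.36%

Deflate each year: 2015 → 779.7/1.227 = 635.45; 2023 → 1491.3/1.672 = 891.93.
So real GDP changed by 891.93/635.45 − 1 = 0.4036, i.e. 40.36%.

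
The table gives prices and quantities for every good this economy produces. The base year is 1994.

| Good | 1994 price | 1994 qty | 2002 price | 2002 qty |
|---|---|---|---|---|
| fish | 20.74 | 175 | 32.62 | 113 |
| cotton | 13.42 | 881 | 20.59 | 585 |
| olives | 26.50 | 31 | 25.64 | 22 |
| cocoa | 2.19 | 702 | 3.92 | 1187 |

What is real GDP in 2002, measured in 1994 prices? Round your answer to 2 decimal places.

Real GDP 2002 = Σ (p_1994 × q_2002) = 20.74·113 + 13.42·585 + 26.50·22 + 2.19·1187 = 13376.85.

13376.85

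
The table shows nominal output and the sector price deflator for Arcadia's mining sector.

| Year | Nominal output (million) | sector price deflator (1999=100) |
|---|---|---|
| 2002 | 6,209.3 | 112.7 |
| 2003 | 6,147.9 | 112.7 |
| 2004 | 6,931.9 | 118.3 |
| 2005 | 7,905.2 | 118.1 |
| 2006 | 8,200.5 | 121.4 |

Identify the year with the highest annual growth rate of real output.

2003: real = 6147.9/1.127 = 5455.10; growth vs 2002 (5509.58) = -0.99%.
2004: real = 6931.9/1.183 = 5859.59; growth vs 2003 (5455.10) = 7.41%.
2005: real = 7905.2/1.181 = 6693.65; growth vs 2004 (5859.59) = 14.23%.
2006: real = 8200.5/1.214 = 6754.94; growth vs 2005 (6693.65) = 0.92%.

2005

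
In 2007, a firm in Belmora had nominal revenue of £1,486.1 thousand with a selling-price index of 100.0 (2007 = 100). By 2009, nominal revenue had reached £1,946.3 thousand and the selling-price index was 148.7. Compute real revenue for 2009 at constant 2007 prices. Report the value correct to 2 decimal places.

Real revenue = Nominal / (selling-price index/100) = 1946.3 / 1.487 = 1308.88.

£1,308.88 thousand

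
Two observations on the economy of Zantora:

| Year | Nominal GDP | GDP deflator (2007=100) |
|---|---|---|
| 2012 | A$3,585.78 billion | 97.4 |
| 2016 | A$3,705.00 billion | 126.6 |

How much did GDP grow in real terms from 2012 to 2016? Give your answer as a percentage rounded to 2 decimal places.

-20.51%

Real GDP 2012 = 3585.78 / 0.974 = 3681.50.
Real GDP 2016 = 3705.00 / 1.266 = 2926.54.
Real growth = 2926.54 / 3681.50 − 1 = -0.2051.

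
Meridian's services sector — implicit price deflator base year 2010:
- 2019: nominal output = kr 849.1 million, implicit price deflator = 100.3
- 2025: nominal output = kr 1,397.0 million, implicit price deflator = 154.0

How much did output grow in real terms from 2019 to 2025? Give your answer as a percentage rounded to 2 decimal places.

7.16%

Real output 2019 = 849.1 / 1.003 = 846.56.
Real output 2025 = 1397.0 / 1.540 = 907.14.
Real growth = 907.14 / 846.56 − 1 = 0.0716.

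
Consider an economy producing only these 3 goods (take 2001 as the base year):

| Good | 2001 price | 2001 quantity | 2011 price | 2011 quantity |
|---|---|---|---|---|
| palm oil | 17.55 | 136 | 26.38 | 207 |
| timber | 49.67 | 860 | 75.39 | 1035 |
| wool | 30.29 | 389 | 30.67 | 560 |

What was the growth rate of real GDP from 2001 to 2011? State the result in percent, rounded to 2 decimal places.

26.58%

Real GDP 2001 = Nominal GDP 2001 = 17.55·136 + 49.67·860 + 30.29·389 = 56885.81.
Real GDP 2011 (at 2001 prices) = 17.55·207 + 49.67·1035 + 30.29·560 = 72003.70.
Real growth = 72003.70/56885.81 − 1 = 0.2658.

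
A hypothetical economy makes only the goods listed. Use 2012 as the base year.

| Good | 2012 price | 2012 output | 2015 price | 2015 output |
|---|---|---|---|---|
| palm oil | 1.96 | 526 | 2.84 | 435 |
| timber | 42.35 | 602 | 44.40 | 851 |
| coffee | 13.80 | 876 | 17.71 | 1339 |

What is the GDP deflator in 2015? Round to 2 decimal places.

113.30

Nominal GDP 2015 = 2.84·435 + 44.40·851 + 17.71·1339 = 62733.49.
Real GDP 2015 (at 2012 prices) = 1.96·435 + 42.35·851 + 13.80·1339 = 55370.65.
Deflator = Nominal/Real × 100 = 62733.49/55370.65 × 100 = 113.297.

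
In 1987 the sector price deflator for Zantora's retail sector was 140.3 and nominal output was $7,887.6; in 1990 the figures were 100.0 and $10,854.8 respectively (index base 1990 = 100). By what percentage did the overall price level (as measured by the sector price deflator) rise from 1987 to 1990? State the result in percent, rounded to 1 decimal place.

-28.7%

Price-level change = 100.0 / 140.3 − 1 = -0.2872.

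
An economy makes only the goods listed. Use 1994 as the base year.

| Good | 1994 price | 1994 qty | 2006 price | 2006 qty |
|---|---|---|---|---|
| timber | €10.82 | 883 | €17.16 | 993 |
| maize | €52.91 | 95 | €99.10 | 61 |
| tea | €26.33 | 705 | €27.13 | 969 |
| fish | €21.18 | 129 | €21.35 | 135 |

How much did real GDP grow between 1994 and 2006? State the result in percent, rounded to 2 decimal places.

18.03%

Real GDP 1994 = Nominal GDP 1994 = 10.82·883 + 52.91·95 + 26.33·705 + 21.18·129 = 35875.38.
Real GDP 2006 (at 1994 prices) = 10.82·993 + 52.91·61 + 26.33·969 + 21.18·135 = 42344.84.
Real growth = 42344.84/35875.38 − 1 = 0.1803.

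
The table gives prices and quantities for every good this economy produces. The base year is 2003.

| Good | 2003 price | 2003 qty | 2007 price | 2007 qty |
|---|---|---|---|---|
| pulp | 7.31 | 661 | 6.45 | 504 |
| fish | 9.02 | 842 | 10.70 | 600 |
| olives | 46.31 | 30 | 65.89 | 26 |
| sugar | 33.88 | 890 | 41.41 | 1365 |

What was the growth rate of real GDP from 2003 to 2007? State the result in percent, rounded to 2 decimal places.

28.60%

Real GDP 2003 = Nominal GDP 2003 = 7.31·661 + 9.02·842 + 46.31·30 + 33.88·890 = 43969.25.
Real GDP 2007 (at 2003 prices) = 7.31·504 + 9.02·600 + 46.31·26 + 33.88·1365 = 56546.50.
Real growth = 56546.50/43969.25 − 1 = 0.2860.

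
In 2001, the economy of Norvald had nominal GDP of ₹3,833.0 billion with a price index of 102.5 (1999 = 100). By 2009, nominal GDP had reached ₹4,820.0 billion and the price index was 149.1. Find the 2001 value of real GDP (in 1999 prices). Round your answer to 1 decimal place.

Real GDP = Nominal / (price index/100) = 3833.0 / 1.025 = 3739.51.

₹3,739.5 billion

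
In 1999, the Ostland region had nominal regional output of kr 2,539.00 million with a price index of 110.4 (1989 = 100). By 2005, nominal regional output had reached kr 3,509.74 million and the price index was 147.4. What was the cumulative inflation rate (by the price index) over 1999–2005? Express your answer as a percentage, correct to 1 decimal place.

Price-level change = 147.4 / 110.4 − 1 = 0.3351.

33.5%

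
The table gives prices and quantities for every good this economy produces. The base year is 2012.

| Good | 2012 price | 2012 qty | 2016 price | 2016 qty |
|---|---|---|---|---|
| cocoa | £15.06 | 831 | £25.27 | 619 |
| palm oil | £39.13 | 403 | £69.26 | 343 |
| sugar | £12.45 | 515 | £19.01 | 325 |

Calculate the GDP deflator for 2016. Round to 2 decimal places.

170.13

Nominal GDP 2016 = 25.27·619 + 69.26·343 + 19.01·325 = 45576.56.
Real GDP 2016 (at 2012 prices) = 15.06·619 + 39.13·343 + 12.45·325 = 26789.98.
Deflator = Nominal/Real × 100 = 45576.56/26789.98 × 100 = 170.125.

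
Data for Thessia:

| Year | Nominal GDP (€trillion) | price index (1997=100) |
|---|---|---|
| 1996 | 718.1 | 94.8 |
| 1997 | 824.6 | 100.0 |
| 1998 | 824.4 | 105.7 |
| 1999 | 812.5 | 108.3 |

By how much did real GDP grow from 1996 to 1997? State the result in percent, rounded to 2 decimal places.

Real GDP 1996 = 718.1/0.948 = 757.49.
Real GDP 1997 = 824.6/1.000 = 824.60.
Change = 824.60/757.49 − 1 = 0.0886.

8.86%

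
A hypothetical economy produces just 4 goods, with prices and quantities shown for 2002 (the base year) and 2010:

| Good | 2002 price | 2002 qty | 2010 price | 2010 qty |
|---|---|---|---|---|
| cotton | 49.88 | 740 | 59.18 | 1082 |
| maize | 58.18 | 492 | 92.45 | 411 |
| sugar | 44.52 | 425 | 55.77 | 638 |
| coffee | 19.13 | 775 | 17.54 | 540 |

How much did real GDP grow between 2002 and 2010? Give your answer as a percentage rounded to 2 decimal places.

Real GDP 2002 = Nominal GDP 2002 = 49.88·740 + 58.18·492 + 44.52·425 + 19.13·775 = 99282.51.
Real GDP 2010 (at 2002 prices) = 49.88·1082 + 58.18·411 + 44.52·638 + 19.13·540 = 116616.10.
Real growth = 116616.10/99282.51 − 1 = 0.1746.

17.46%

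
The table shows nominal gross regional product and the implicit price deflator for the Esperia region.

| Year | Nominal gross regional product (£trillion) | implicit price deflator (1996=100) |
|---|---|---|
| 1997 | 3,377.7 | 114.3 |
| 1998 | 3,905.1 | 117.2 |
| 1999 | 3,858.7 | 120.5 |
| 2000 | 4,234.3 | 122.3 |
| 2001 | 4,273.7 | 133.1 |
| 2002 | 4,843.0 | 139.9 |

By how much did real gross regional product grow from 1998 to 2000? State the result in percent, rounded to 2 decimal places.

Real gross regional product 1998 = 3905.1/1.172 = 3332.00.
Real gross regional product 2000 = 4234.3/1.223 = 3462.22.
Change = 3462.22/3332.00 − 1 = 0.0391.

3.91%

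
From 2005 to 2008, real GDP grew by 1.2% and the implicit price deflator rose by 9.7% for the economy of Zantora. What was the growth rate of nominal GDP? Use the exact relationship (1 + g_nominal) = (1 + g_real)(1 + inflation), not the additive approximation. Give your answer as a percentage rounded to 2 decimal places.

11.02%

(1 + g_nom) = (1 + g_real)(1 + π) = 1.0120 × 1.0970 = 1.11016.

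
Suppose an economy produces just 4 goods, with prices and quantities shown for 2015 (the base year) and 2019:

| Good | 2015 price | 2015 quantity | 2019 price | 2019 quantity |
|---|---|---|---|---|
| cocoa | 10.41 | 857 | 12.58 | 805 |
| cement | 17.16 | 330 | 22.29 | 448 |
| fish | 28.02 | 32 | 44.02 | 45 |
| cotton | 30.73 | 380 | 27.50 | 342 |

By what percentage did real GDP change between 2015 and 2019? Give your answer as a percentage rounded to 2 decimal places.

Real GDP 2015 = Nominal GDP 2015 = 10.41·857 + 17.16·330 + 28.02·32 + 30.73·380 = 27158.21.
Real GDP 2019 (at 2015 prices) = 10.41·805 + 17.16·448 + 28.02·45 + 30.73·342 = 27838.29.
Real growth = 27838.29/27158.21 − 1 = 0.0250.

2.50%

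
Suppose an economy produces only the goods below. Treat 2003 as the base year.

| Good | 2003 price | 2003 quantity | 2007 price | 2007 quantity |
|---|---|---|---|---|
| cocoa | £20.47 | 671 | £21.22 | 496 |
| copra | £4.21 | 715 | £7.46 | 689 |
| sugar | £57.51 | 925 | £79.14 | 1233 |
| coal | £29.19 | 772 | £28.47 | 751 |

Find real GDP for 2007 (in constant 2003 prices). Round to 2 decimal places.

£105885.33

Real GDP 2007 = Σ (p_2003 × q_2007) = 20.47·496 + 4.21·689 + 57.51·1233 + 29.19·751 = 105885.33.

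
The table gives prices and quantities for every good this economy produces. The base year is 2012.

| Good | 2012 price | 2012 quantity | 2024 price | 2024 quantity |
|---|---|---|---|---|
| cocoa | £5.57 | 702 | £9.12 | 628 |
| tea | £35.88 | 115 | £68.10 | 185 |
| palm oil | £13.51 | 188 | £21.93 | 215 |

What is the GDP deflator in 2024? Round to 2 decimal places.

Nominal GDP 2024 = 9.12·628 + 68.10·185 + 21.93·215 = 23040.81.
Real GDP 2024 (at 2012 prices) = 5.57·628 + 35.88·185 + 13.51·215 = 13040.41.
Deflator = Nominal/Real × 100 = 23040.81/13040.41 × 100 = 176.688.

176.69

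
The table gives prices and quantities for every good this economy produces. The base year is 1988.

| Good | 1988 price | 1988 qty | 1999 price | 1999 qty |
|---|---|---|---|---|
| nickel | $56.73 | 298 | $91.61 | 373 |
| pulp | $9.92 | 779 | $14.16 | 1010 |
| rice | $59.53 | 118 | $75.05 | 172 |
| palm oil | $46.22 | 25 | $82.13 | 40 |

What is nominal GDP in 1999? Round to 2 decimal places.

$64665.93

Nominal GDP 1999 = Σ (p_1999 × q_1999) = 91.61·373 + 14.16·1010 + 75.05·172 + 82.13·40 = 64665.93.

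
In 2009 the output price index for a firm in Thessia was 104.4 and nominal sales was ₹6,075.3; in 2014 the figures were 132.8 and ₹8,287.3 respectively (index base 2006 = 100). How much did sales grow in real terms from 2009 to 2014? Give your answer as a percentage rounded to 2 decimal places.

Real sales 2009 = 6075.3 / 1.044 = 5819.25.
Real sales 2014 = 8287.3 / 1.328 = 6240.44.
Real growth = 6240.44 / 5819.25 − 1 = 0.0724.

7.24%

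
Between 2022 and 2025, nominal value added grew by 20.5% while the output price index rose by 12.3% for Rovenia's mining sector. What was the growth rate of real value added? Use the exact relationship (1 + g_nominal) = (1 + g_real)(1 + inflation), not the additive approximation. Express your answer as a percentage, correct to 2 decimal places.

7.30%

(1 + g_nom) = (1 + g_real)(1 + π), so g_real = 1.2050 / 1.1230 − 1 = 0.07302.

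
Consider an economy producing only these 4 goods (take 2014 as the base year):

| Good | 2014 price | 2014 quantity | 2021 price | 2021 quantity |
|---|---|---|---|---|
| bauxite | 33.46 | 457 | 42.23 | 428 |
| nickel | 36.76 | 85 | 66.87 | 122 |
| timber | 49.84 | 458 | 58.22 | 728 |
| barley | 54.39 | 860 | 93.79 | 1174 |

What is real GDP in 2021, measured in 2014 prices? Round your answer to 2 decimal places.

Real GDP 2021 = Σ (p_2014 × q_2021) = 33.46·428 + 36.76·122 + 49.84·728 + 54.39·1174 = 118942.98.

118942.98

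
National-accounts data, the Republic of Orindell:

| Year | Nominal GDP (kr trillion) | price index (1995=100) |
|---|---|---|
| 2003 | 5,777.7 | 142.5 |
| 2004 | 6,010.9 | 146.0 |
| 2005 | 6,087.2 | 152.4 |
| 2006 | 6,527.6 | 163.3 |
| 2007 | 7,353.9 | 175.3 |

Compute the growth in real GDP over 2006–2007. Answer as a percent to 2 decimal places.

4.95%

Real GDP 2006 = 6527.6/1.633 = 3997.31.
Real GDP 2007 = 7353.9/1.753 = 4195.04.
Change = 4195.04/3997.31 − 1 = 0.0495.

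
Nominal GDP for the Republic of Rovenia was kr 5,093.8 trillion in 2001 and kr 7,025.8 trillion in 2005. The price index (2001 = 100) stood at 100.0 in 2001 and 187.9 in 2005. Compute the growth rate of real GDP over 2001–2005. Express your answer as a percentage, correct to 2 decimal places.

Deflate each year: 2001 → 5093.8/1.000 = 5093.80; 2005 → 7025.8/1.879 = 3739.12.
So real GDP changed by 3739.12/5093.80 − 1 = -0.2659, i.e. -26.59%.

-26.59%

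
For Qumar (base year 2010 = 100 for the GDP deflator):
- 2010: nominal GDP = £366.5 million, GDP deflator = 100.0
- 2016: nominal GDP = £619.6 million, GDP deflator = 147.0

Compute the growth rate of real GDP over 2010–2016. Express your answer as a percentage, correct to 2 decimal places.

15.01%

Deflate each year: 2010 → 366.5/1.000 = 366.50; 2016 → 619.6/1.470 = 421.50.
So real GDP changed by 421.50/366.50 − 1 = 0.1501, i.e. 15.01%.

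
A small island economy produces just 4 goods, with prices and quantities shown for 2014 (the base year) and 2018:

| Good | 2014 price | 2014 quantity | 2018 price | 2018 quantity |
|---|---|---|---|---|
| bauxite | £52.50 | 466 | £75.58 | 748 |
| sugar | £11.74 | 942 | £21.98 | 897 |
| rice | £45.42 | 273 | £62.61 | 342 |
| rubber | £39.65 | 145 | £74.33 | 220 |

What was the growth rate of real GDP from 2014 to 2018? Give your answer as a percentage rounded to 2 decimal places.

Real GDP 2014 = Nominal GDP 2014 = 52.50·466 + 11.74·942 + 45.42·273 + 39.65·145 = 53672.99.
Real GDP 2018 (at 2014 prices) = 52.50·748 + 11.74·897 + 45.42·342 + 39.65·220 = 74057.42.
Real growth = 74057.42/53672.99 − 1 = 0.3798.

37.98%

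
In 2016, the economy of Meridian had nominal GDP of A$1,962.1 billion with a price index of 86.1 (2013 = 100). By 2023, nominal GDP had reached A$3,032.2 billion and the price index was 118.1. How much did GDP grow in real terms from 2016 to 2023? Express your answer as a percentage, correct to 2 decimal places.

12.67%

Real GDP 2016 = 1962.1 / 0.861 = 2278.86.
Real GDP 2023 = 3032.2 / 1.181 = 2567.49.
Real growth = 2567.49 / 2278.86 − 1 = 0.1267.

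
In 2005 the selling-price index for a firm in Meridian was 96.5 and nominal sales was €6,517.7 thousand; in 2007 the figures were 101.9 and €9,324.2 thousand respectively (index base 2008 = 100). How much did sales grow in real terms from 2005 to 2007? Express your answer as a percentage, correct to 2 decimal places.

Deflate each year: 2005 → 6517.7/0.965 = 6754.09; 2007 → 9324.2/1.019 = 9150.34.
So real sales changed by 9150.34/6754.09 − 1 = 0.3548, i.e. 35.48%.

35.48%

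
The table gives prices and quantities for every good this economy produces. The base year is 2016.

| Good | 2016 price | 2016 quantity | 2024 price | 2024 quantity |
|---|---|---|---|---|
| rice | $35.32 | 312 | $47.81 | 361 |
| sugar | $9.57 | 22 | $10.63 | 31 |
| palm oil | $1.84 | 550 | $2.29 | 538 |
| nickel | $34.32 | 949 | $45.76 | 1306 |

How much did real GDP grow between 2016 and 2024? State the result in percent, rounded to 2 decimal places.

Real GDP 2016 = Nominal GDP 2016 = 35.32·312 + 9.57·22 + 1.84·550 + 34.32·949 = 44812.06.
Real GDP 2024 (at 2016 prices) = 35.32·361 + 9.57·31 + 1.84·538 + 34.32·1306 = 58859.03.
Real growth = 58859.03/44812.06 − 1 = 0.3135.

31.35%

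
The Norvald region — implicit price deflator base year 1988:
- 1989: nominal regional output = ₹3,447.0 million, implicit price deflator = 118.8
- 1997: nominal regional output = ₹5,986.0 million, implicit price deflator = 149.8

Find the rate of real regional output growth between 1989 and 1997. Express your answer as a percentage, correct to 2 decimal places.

Real regional output 1989 = 3447.0 / 1.188 = 2901.52.
Real regional output 1997 = 5986.0 / 1.498 = 3995.99.
Real growth = 3995.99 / 2901.52 − 1 = 0.3772.

37.72%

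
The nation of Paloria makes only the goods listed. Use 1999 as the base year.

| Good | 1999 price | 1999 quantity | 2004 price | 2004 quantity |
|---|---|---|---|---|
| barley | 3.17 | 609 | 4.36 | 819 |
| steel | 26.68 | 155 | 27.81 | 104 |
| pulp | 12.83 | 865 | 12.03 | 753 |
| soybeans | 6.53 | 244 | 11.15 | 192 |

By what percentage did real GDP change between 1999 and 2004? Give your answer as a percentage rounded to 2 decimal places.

Real GDP 1999 = Nominal GDP 1999 = 3.17·609 + 26.68·155 + 12.83·865 + 6.53·244 = 18757.20.
Real GDP 2004 (at 1999 prices) = 3.17·819 + 26.68·104 + 12.83·753 + 6.53·192 = 16285.70.
Real growth = 16285.70/18757.20 − 1 = -0.1318.

-13.18%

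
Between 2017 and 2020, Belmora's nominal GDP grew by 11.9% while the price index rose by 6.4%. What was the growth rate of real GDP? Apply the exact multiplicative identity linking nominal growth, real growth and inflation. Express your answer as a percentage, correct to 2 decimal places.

(1 + g_nom) = (1 + g_real)(1 + π), so g_real = 1.1190 / 1.0640 − 1 = 0.05169.

5.17%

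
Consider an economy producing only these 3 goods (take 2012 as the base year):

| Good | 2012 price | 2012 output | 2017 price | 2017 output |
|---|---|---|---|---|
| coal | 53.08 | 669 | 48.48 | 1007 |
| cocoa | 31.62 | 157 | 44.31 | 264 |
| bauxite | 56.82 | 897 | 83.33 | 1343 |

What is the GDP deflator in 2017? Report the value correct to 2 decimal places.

124.85

Nominal GDP 2017 = 48.48·1007 + 44.31·264 + 83.33·1343 = 172429.39.
Real GDP 2017 (at 2012 prices) = 53.08·1007 + 31.62·264 + 56.82·1343 = 138108.50.
Deflator = Nominal/Real × 100 = 172429.39/138108.50 × 100 = 124.851.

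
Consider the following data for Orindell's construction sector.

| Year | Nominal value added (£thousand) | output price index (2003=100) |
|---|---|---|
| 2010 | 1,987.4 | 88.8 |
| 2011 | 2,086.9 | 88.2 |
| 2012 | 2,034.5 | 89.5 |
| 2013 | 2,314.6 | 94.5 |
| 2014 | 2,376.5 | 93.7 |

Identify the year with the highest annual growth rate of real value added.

2013

2011: real = 2086.9/0.882 = 2366.10; growth vs 2010 (2238.06) = 5.72%.
2012: real = 2034.5/0.895 = 2273.18; growth vs 2011 (2366.10) = -3.93%.
2013: real = 2314.6/0.945 = 2449.31; growth vs 2012 (2273.18) = 7.75%.
2014: real = 2376.5/0.937 = 2536.29; growth vs 2013 (2449.31) = 3.55%.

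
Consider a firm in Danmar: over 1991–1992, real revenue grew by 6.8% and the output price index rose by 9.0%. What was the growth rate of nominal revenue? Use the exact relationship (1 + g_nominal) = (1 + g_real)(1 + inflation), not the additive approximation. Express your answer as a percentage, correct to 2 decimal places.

(1 + g_nom) = (1 + g_real)(1 + π) = 1.0680 × 1.0900 = 1.16412.

16.41%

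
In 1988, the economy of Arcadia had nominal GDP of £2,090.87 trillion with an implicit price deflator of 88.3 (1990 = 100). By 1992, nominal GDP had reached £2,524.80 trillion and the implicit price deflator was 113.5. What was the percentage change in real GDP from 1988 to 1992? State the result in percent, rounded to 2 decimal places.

Deflate each year: 1988 → 2090.87/0.883 = 2367.92; 1992 → 2524.80/1.135 = 2224.49.
So real GDP changed by 2224.49/2367.92 − 1 = -0.0606, i.e. -6.06%.

-6.06%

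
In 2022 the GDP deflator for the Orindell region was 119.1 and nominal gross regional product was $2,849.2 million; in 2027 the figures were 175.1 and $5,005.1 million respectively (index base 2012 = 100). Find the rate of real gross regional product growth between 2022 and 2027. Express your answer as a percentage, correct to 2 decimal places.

19.49%

Deflate each year: 2022 → 2849.2/1.191 = 2392.28; 2027 → 5005.1/1.751 = 2858.42.
So real gross regional product changed by 2858.42/2392.28 − 1 = 0.1949, i.e. 19.49%.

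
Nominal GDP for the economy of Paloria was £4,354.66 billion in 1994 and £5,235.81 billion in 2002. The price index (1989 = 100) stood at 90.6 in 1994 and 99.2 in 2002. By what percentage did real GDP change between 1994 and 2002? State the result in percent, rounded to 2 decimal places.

Deflate each year: 1994 → 4354.66/0.906 = 4806.47; 2002 → 5235.81/0.992 = 5278.03.
So real GDP changed by 5278.03/4806.47 − 1 = 0.0981, i.e. 9.81%.

9.81%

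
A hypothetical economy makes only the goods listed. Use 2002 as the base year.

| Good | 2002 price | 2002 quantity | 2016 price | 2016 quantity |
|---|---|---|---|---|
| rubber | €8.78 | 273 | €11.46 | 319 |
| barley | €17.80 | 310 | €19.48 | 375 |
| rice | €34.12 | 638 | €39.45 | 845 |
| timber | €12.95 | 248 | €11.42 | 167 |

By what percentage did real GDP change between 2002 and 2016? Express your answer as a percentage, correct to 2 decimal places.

Real GDP 2002 = Nominal GDP 2002 = 8.78·273 + 17.80·310 + 34.12·638 + 12.95·248 = 32895.10.
Real GDP 2016 (at 2002 prices) = 8.78·319 + 17.80·375 + 34.12·845 + 12.95·167 = 40469.87.
Real growth = 40469.87/32895.10 − 1 = 0.2303.

23.03%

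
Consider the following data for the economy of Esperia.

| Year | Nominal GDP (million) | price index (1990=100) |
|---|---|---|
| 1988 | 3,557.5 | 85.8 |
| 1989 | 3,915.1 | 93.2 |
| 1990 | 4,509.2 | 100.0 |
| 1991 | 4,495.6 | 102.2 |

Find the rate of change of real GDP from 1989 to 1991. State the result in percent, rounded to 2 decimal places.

Real GDP 1989 = 3915.1/0.932 = 4200.75.
Real GDP 1991 = 4495.6/1.022 = 4398.83.
Change = 4398.83/4200.75 − 1 = 0.0472.

4.72%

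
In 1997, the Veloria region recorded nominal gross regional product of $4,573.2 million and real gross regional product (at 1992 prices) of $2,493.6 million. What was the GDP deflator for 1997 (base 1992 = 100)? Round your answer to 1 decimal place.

183.4

GDP deflator = (Nominal / Real) × 100 = 4573.2 / 2493.6 × 100 = 183.40.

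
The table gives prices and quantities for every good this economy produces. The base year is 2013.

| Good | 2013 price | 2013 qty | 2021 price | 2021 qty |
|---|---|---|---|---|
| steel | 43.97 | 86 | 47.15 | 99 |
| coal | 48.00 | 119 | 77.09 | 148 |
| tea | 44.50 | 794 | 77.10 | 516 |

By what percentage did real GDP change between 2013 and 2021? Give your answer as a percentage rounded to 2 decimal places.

Real GDP 2013 = Nominal GDP 2013 = 43.97·86 + 48.00·119 + 44.50·794 = 44826.42.
Real GDP 2021 (at 2013 prices) = 43.97·99 + 48.00·148 + 44.50·516 = 34419.03.
Real growth = 34419.03/44826.42 − 1 = -0.2322.

-23.22%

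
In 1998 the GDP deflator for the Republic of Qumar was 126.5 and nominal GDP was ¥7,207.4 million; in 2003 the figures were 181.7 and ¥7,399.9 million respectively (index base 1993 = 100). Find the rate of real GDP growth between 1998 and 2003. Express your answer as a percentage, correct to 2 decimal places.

Deflate each year: 1998 → 7207.4/1.265 = 5697.55; 2003 → 7399.9/1.817 = 4072.59.
So real GDP changed by 4072.59/5697.55 − 1 = -0.2852, i.e. -28.52%.

-28.52%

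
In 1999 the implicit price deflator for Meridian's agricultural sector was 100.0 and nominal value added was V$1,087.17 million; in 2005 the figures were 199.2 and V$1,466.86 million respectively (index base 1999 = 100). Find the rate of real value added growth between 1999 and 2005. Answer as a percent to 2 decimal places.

-32.27%

Real value added 1999 = 1087.17 / 1.000 = 1087.17.
Real value added 2005 = 1466.86 / 1.992 = 736.38.
Real growth = 736.38 / 1087.17 − 1 = -0.3227.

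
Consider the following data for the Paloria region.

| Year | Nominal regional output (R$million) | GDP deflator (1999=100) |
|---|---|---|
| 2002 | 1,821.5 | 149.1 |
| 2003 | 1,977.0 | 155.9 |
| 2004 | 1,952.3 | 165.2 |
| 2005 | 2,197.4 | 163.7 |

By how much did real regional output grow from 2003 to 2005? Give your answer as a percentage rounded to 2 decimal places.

5.85%

Real regional output 2003 = 1977.0/1.559 = 1268.12.
Real regional output 2005 = 2197.4/1.637 = 1342.33.
Change = 1342.33/1268.12 − 1 = 0.0585.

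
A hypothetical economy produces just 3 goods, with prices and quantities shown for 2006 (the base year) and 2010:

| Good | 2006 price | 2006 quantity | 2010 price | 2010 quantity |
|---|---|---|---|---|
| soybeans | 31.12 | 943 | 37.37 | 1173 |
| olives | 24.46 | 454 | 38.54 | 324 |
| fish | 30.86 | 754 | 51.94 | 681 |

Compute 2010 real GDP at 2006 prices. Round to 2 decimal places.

Real GDP 2010 = Σ (p_2006 × q_2010) = 31.12·1173 + 24.46·324 + 30.86·681 = 65444.46.

65444.46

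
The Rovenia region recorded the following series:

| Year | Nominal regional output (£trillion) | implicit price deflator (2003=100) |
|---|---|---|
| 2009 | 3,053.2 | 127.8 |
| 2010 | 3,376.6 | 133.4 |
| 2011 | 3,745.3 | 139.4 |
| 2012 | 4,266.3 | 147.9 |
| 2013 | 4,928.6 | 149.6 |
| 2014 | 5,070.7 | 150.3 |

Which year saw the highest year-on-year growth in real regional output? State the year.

2013

2010: real = 3376.6/1.334 = 2531.18; growth vs 2009 (2389.05) = 5.95%.
2011: real = 3745.3/1.394 = 2686.73; growth vs 2010 (2531.18) = 6.15%.
2012: real = 4266.3/1.479 = 2884.58; growth vs 2011 (2686.73) = 7.36%.
2013: real = 4928.6/1.496 = 3294.52; growth vs 2012 (2884.58) = 14.21%.
2014: real = 5070.7/1.503 = 3373.72; growth vs 2013 (3294.52) = 2.40%.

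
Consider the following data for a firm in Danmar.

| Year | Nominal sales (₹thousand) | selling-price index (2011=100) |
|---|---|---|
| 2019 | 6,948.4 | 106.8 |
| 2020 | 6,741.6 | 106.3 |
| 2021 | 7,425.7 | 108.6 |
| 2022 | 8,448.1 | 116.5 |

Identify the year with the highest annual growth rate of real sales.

2021

2020: real = 6741.6/1.063 = 6342.05; growth vs 2019 (6505.99) = -2.52%.
2021: real = 7425.7/1.086 = 6837.66; growth vs 2020 (6342.05) = 7.81%.
2022: real = 8448.1/1.165 = 7251.59; growth vs 2021 (6837.66) = 6.05%.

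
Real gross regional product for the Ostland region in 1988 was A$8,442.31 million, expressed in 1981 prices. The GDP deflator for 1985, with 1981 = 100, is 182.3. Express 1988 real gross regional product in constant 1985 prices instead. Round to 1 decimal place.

A$15,390.3 million

Real gross regional product in 1985 prices = Real gross regional product in 1981 prices × (P_1985/P_1981) = 8442.31 × 1.823 = 15390.33.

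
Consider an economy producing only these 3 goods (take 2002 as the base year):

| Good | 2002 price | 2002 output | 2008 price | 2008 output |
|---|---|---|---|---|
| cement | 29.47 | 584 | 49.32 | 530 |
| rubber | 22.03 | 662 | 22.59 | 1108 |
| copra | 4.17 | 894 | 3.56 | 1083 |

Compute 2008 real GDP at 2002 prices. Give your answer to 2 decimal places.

Real GDP 2008 = Σ (p_2002 × q_2008) = 29.47·530 + 22.03·1108 + 4.17·1083 = 44544.45.

44544.45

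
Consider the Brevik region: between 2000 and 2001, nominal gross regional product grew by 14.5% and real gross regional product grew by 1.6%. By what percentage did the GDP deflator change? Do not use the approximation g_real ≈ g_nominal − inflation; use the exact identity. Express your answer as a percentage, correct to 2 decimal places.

12.70%

(1 + g_nom) = (1 + g_real)(1 + π), so π = 1.1450 / 1.0160 − 1 = 0.12697.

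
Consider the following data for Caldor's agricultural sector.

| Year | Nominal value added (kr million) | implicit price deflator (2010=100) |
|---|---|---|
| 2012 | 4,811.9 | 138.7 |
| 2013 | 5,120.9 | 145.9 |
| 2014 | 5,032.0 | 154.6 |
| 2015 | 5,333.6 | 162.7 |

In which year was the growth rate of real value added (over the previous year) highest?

2013: real = 5120.9/1.459 = 3509.87; growth vs 2012 (3469.29) = 1.17%.
2014: real = 5032.0/1.546 = 3254.85; growth vs 2013 (3509.87) = -7.27%.
2015: real = 5333.6/1.627 = 3278.18; growth vs 2014 (3254.85) = 0.72%.

2013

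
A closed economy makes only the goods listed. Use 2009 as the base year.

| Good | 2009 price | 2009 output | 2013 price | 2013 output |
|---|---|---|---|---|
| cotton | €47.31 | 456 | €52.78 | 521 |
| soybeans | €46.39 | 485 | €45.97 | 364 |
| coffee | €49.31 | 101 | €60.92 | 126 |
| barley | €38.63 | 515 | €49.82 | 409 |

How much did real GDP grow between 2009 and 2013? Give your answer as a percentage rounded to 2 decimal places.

Real GDP 2009 = Nominal GDP 2009 = 47.31·456 + 46.39·485 + 49.31·101 + 38.63·515 = 68947.27.
Real GDP 2013 (at 2009 prices) = 47.31·521 + 46.39·364 + 49.31·126 + 38.63·409 = 63547.20.
Real growth = 63547.20/68947.27 − 1 = -0.0783.

-7.83%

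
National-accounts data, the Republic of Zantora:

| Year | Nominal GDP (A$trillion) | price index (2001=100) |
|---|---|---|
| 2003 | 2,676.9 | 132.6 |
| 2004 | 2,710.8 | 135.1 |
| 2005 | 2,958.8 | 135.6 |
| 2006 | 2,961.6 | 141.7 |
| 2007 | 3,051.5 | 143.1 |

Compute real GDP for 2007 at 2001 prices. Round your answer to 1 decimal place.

Real GDP 2007 = 3051.5 / 1.431 = 2132.42.

A$2,132.4 trillion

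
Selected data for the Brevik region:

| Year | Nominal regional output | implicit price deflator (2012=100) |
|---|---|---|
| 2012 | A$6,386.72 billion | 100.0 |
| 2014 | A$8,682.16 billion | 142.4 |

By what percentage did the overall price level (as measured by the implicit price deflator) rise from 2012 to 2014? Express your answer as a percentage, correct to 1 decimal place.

Price-level change = 142.4 / 100.0 − 1 = 0.4240.

42.4%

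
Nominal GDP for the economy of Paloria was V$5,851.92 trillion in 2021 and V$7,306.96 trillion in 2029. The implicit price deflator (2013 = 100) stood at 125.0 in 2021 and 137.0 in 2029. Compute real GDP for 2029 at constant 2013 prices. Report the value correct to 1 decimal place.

Real GDP = Nominal / (implicit price deflator/100) = 7306.96 / 1.370 = 5333.55.

V$5,333.5 trillion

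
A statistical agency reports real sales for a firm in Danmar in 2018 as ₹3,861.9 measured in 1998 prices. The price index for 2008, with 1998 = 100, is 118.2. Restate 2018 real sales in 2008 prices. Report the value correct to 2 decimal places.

Real sales in 2008 prices = Real sales in 1998 prices × (P_2008/P_1998) = 3861.9 × 1.182 = 4564.77.

₹4,564.77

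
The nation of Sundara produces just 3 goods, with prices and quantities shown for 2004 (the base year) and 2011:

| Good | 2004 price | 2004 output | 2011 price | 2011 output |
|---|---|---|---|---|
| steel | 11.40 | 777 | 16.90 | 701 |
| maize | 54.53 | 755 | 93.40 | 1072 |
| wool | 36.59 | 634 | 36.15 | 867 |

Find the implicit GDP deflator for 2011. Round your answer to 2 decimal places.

Nominal GDP 2011 = 16.90·701 + 93.40·1072 + 36.15·867 = 143313.75.
Real GDP 2011 (at 2004 prices) = 11.40·701 + 54.53·1072 + 36.59·867 = 98171.09.
Deflator = Nominal/Real × 100 = 143313.75/98171.09 × 100 = 145.984.

145.98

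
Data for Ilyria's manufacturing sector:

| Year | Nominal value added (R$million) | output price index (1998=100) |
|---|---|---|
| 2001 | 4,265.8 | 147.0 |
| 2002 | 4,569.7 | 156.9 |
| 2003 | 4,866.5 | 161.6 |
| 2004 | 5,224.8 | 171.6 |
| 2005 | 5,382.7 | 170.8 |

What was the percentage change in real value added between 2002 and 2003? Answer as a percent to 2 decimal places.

Real value added 2002 = 4569.7/1.569 = 2912.49.
Real value added 2003 = 4866.5/1.616 = 3011.45.
Change = 3011.45/2912.49 − 1 = 0.0340.

3.40%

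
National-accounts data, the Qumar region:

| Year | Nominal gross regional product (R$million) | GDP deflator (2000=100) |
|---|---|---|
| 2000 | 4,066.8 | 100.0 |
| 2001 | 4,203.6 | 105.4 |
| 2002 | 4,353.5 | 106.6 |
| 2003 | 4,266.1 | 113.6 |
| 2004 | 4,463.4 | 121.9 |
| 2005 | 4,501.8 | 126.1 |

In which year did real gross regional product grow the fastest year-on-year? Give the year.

2001: real = 4203.6/1.054 = 3988.24; growth vs 2000 (4066.80) = -1.93%.
2002: real = 4353.5/1.066 = 4083.96; growth vs 2001 (3988.24) = 2.40%.
2003: real = 4266.1/1.136 = 3755.37; growth vs 2002 (4083.96) = -8.05%.
2004: real = 4463.4/1.219 = 3661.53; growth vs 2003 (3755.37) = -2.50%.
2005: real = 4501.8/1.261 = 3570.02; growth vs 2004 (3661.53) = -2.50%.

2002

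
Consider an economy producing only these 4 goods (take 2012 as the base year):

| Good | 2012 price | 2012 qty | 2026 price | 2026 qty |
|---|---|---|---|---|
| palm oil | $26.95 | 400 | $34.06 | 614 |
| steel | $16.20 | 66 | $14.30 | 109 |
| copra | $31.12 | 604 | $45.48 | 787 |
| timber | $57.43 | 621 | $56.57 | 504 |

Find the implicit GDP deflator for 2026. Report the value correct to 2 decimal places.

120.94

Nominal GDP 2026 = 34.06·614 + 14.30·109 + 45.48·787 + 56.57·504 = 86775.58.
Real GDP 2026 (at 2012 prices) = 26.95·614 + 16.20·109 + 31.12·787 + 57.43·504 = 71749.26.
Deflator = Nominal/Real × 100 = 86775.58/71749.26 × 100 = 120.943.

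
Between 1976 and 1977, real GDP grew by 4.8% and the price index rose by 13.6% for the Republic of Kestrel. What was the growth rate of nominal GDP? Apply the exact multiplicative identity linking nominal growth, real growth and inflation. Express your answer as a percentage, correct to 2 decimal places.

19.05%

(1 + g_nom) = (1 + g_real)(1 + π) = 1.0480 × 1.1360 = 1.19053.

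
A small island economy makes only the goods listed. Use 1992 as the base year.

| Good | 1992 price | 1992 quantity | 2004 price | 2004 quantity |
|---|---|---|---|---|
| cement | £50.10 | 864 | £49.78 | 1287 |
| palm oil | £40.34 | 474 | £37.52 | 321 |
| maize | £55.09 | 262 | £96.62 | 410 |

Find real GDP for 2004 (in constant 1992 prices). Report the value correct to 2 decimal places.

Real GDP 2004 = Σ (p_1992 × q_2004) = 50.10·1287 + 40.34·321 + 55.09·410 = 100014.74.

£100014.74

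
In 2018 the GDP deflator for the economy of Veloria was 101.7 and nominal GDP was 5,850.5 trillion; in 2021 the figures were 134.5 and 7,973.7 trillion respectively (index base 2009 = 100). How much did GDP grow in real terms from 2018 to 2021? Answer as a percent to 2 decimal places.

Real GDP 2018 = 5850.5 / 1.017 = 5752.70.
Real GDP 2021 = 7973.7 / 1.345 = 5928.40.
Real growth = 5928.40 / 5752.70 − 1 = 0.0305.

3.05%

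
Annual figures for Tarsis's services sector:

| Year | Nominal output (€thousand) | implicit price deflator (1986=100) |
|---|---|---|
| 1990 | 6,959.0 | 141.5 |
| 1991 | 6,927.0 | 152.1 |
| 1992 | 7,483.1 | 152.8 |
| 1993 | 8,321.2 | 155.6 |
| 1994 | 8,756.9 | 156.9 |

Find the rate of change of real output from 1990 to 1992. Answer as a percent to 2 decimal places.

Real output 1990 = 6959.0/1.415 = 4918.02.
Real output 1992 = 7483.1/1.528 = 4897.32.
Change = 4897.32/4918.02 − 1 = -0.0042.

-0.42%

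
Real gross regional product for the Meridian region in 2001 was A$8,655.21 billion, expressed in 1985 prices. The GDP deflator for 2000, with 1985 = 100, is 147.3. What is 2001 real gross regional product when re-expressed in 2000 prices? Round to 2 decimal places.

A$12,749.12 billion

Real gross regional product in 2000 prices = Real gross regional product in 1985 prices × (P_2000/P_1985) = 8655.21 × 1.473 = 12749.12.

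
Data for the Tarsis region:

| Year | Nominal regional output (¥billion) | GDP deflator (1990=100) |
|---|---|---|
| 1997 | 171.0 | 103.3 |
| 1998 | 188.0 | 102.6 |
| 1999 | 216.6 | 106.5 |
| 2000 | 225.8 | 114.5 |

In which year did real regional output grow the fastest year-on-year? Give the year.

1999

1998: real = 188.0/1.026 = 183.24; growth vs 1997 (165.54) = 10.69%.
1999: real = 216.6/1.065 = 203.38; growth vs 1998 (183.24) = 10.99%.
2000: real = 225.8/1.145 = 197.21; growth vs 1999 (203.38) = -3.03%.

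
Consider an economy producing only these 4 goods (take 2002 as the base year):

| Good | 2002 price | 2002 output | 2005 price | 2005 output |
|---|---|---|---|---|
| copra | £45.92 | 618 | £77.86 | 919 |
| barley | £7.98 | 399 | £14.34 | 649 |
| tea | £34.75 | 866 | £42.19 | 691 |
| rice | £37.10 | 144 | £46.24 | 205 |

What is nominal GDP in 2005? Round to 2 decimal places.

Nominal GDP 2005 = Σ (p_2005 × q_2005) = 77.86·919 + 14.34·649 + 42.19·691 + 46.24·205 = 119492.49.

£119492.49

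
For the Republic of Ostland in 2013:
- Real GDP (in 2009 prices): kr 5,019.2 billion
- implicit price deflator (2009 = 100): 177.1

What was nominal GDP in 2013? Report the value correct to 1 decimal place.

Nominal GDP = Real × (implicit price deflator/100) = 5019.2 × 1.771 = 8889.00.

kr 8,889.0 billion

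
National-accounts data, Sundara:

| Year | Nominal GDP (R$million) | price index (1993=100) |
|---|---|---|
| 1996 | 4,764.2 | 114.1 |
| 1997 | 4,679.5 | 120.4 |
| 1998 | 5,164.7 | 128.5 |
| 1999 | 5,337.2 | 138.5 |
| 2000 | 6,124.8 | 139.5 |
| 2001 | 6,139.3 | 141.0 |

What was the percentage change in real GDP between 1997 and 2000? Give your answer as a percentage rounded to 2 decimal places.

12.97%

Real GDP 1997 = 4679.5/1.204 = 3886.63.
Real GDP 2000 = 6124.8/1.395 = 4390.54.
Change = 4390.54/3886.63 − 1 = 0.1297.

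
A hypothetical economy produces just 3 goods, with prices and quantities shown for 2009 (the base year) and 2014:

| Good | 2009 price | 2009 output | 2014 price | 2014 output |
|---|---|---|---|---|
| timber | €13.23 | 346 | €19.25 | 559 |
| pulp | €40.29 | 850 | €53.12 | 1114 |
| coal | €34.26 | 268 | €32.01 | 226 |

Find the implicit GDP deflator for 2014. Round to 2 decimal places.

Nominal GDP 2014 = 19.25·559 + 53.12·1114 + 32.01·226 = 77170.69.
Real GDP 2014 (at 2009 prices) = 13.23·559 + 40.29·1114 + 34.26·226 = 60021.39.
Deflator = Nominal/Real × 100 = 77170.69/60021.39 × 100 = 128.572.

128.57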